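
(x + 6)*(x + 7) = x^2 + 13*x + 42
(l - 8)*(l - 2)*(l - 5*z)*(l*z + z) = l^4*z - 5*l^3*z^2 - 9*l^3*z + 45*l^2*z^2 + 6*l^2*z - 30*l*z^2 + 16*l*z - 80*z^2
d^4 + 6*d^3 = d^3*(d + 6)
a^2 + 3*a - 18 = (a - 3)*(a + 6)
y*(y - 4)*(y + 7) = y^3 + 3*y^2 - 28*y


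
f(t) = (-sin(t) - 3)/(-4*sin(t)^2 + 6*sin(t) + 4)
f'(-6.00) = 0.23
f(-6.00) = -0.61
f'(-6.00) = 0.23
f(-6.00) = -0.61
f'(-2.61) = -4517.32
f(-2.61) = 36.00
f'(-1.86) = -0.32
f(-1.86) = 0.38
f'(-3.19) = -0.70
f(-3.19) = -0.71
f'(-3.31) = -0.41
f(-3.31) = -0.65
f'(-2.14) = -1.12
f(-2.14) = 0.55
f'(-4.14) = 0.13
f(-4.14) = -0.62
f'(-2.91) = -3.23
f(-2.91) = -1.15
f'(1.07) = -0.13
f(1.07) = -0.63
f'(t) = (8*sin(t)*cos(t) - 6*cos(t))*(-sin(t) - 3)/(-4*sin(t)^2 + 6*sin(t) + 4)^2 - cos(t)/(-4*sin(t)^2 + 6*sin(t) + 4)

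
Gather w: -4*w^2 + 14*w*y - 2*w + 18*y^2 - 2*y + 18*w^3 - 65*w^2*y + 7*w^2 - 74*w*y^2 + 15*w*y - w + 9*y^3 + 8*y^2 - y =18*w^3 + w^2*(3 - 65*y) + w*(-74*y^2 + 29*y - 3) + 9*y^3 + 26*y^2 - 3*y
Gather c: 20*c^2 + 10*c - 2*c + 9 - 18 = 20*c^2 + 8*c - 9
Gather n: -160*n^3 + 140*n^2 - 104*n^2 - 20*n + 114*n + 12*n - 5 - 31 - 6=-160*n^3 + 36*n^2 + 106*n - 42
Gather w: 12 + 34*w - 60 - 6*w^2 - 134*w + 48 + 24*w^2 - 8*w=18*w^2 - 108*w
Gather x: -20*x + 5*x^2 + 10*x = 5*x^2 - 10*x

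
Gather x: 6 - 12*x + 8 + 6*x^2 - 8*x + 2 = 6*x^2 - 20*x + 16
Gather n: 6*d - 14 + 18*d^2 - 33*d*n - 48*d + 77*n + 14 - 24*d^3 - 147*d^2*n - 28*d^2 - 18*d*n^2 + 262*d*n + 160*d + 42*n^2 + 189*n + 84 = -24*d^3 - 10*d^2 + 118*d + n^2*(42 - 18*d) + n*(-147*d^2 + 229*d + 266) + 84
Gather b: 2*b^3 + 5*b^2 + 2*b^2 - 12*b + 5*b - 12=2*b^3 + 7*b^2 - 7*b - 12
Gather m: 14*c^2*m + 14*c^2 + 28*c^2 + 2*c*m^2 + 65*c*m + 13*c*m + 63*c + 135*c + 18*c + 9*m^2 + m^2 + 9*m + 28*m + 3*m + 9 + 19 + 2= 42*c^2 + 216*c + m^2*(2*c + 10) + m*(14*c^2 + 78*c + 40) + 30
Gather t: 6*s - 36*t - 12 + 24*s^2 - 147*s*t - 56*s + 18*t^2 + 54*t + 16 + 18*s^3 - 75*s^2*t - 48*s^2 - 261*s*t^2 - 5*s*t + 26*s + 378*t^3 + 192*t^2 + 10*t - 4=18*s^3 - 24*s^2 - 24*s + 378*t^3 + t^2*(210 - 261*s) + t*(-75*s^2 - 152*s + 28)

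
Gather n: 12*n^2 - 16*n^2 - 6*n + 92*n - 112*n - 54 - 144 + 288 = -4*n^2 - 26*n + 90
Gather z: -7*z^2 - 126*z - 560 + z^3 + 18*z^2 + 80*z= z^3 + 11*z^2 - 46*z - 560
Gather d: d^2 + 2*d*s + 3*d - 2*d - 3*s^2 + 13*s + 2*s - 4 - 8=d^2 + d*(2*s + 1) - 3*s^2 + 15*s - 12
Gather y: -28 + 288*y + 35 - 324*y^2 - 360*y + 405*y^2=81*y^2 - 72*y + 7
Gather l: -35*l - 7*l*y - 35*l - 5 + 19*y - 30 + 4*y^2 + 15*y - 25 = l*(-7*y - 70) + 4*y^2 + 34*y - 60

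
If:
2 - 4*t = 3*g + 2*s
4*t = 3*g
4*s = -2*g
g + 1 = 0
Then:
No Solution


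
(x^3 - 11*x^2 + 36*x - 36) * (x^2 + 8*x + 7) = x^5 - 3*x^4 - 45*x^3 + 175*x^2 - 36*x - 252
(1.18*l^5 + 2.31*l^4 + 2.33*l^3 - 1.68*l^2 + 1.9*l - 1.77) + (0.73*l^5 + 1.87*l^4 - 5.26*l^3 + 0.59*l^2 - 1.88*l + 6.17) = 1.91*l^5 + 4.18*l^4 - 2.93*l^3 - 1.09*l^2 + 0.02*l + 4.4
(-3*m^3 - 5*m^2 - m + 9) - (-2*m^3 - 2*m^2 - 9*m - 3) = -m^3 - 3*m^2 + 8*m + 12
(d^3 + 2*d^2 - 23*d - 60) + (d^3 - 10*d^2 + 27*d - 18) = 2*d^3 - 8*d^2 + 4*d - 78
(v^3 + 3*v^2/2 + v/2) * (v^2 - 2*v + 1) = v^5 - v^4/2 - 3*v^3/2 + v^2/2 + v/2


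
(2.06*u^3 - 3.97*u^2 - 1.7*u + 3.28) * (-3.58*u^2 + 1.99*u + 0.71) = -7.3748*u^5 + 18.312*u^4 - 0.3517*u^3 - 17.9441*u^2 + 5.3202*u + 2.3288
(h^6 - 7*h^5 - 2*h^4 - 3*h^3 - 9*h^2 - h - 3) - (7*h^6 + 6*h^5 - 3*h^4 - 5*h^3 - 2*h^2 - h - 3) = -6*h^6 - 13*h^5 + h^4 + 2*h^3 - 7*h^2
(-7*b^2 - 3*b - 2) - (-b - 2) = -7*b^2 - 2*b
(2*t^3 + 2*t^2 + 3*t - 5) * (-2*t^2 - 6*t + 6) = -4*t^5 - 16*t^4 - 6*t^3 + 4*t^2 + 48*t - 30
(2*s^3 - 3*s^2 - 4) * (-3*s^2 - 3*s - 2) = -6*s^5 + 3*s^4 + 5*s^3 + 18*s^2 + 12*s + 8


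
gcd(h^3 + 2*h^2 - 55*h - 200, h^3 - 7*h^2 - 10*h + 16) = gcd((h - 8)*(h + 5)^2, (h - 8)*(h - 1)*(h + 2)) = h - 8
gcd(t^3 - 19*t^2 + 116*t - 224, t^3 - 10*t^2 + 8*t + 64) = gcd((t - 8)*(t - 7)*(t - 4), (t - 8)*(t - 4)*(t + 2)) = t^2 - 12*t + 32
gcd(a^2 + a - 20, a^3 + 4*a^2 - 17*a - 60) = a^2 + a - 20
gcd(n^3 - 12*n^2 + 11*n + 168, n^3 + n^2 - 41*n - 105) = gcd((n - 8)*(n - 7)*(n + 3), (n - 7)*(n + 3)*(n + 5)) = n^2 - 4*n - 21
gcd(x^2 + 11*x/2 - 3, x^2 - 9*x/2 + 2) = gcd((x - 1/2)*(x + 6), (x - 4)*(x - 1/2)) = x - 1/2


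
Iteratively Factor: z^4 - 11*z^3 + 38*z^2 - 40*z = (z)*(z^3 - 11*z^2 + 38*z - 40) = z*(z - 4)*(z^2 - 7*z + 10) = z*(z - 4)*(z - 2)*(z - 5)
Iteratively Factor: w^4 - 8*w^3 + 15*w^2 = (w - 5)*(w^3 - 3*w^2) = w*(w - 5)*(w^2 - 3*w) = w*(w - 5)*(w - 3)*(w)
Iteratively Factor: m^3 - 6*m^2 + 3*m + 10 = (m - 2)*(m^2 - 4*m - 5) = (m - 2)*(m + 1)*(m - 5)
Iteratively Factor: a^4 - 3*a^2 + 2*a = (a)*(a^3 - 3*a + 2) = a*(a + 2)*(a^2 - 2*a + 1) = a*(a - 1)*(a + 2)*(a - 1)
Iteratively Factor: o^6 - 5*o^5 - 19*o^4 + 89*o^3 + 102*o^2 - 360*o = (o - 2)*(o^5 - 3*o^4 - 25*o^3 + 39*o^2 + 180*o) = o*(o - 2)*(o^4 - 3*o^3 - 25*o^2 + 39*o + 180) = o*(o - 2)*(o + 3)*(o^3 - 6*o^2 - 7*o + 60) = o*(o - 4)*(o - 2)*(o + 3)*(o^2 - 2*o - 15) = o*(o - 4)*(o - 2)*(o + 3)^2*(o - 5)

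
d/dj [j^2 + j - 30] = 2*j + 1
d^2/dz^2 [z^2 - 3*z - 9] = 2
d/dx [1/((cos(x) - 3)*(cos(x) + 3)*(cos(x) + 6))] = (-3*sin(x)^2 + 12*cos(x) - 6)*sin(x)/((cos(x) - 3)^2*(cos(x) + 3)^2*(cos(x) + 6)^2)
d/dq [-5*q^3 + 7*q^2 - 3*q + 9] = -15*q^2 + 14*q - 3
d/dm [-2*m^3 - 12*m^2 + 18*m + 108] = -6*m^2 - 24*m + 18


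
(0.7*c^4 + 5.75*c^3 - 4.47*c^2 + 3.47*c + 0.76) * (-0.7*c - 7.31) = -0.49*c^5 - 9.142*c^4 - 38.9035*c^3 + 30.2467*c^2 - 25.8977*c - 5.5556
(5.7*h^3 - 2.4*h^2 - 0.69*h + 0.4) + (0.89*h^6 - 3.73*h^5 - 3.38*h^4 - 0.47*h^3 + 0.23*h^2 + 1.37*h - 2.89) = 0.89*h^6 - 3.73*h^5 - 3.38*h^4 + 5.23*h^3 - 2.17*h^2 + 0.68*h - 2.49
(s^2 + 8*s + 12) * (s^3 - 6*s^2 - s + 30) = s^5 + 2*s^4 - 37*s^3 - 50*s^2 + 228*s + 360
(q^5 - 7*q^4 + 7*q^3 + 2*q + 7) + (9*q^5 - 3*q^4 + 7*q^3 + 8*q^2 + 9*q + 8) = 10*q^5 - 10*q^4 + 14*q^3 + 8*q^2 + 11*q + 15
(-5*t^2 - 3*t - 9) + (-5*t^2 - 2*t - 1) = -10*t^2 - 5*t - 10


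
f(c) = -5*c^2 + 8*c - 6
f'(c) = 8 - 10*c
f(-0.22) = -8.00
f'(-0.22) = 10.20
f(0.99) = -2.98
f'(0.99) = -1.90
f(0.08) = -5.39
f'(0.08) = 7.20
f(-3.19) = -82.40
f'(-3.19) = 39.90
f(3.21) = -31.84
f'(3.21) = -24.10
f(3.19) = -31.36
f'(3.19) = -23.90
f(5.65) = -120.41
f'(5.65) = -48.50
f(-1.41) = -27.22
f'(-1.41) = 22.10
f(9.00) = -339.00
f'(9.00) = -82.00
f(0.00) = -6.00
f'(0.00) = 8.00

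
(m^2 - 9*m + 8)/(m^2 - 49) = (m^2 - 9*m + 8)/(m^2 - 49)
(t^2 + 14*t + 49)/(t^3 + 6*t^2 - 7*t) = (t + 7)/(t*(t - 1))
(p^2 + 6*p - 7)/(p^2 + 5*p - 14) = (p - 1)/(p - 2)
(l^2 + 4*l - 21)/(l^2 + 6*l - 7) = (l - 3)/(l - 1)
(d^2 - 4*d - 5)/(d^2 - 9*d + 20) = (d + 1)/(d - 4)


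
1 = 1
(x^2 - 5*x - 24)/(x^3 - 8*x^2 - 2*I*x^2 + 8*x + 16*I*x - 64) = (x + 3)/(x^2 - 2*I*x + 8)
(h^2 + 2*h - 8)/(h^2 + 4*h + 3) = (h^2 + 2*h - 8)/(h^2 + 4*h + 3)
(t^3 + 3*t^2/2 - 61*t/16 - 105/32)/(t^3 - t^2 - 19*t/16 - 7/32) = (8*t^2 + 26*t + 15)/(8*t^2 + 6*t + 1)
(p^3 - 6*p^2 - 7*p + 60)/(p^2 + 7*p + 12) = (p^2 - 9*p + 20)/(p + 4)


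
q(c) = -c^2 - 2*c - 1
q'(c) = -2*c - 2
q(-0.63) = -0.14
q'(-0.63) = -0.74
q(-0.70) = -0.09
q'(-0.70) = -0.60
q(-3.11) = -4.45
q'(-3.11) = 4.22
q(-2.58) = -2.50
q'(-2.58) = 3.16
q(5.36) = -40.45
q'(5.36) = -12.72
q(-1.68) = -0.46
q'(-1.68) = 1.36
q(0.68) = -2.82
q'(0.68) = -3.36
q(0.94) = -3.76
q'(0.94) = -3.88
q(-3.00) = -4.00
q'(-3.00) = 4.00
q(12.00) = -169.00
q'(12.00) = -26.00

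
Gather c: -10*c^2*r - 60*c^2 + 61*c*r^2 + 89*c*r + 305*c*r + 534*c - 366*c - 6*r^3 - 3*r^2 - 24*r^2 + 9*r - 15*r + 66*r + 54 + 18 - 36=c^2*(-10*r - 60) + c*(61*r^2 + 394*r + 168) - 6*r^3 - 27*r^2 + 60*r + 36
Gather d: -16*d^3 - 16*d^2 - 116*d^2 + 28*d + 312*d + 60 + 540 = -16*d^3 - 132*d^2 + 340*d + 600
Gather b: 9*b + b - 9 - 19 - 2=10*b - 30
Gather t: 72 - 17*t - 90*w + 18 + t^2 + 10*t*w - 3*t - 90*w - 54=t^2 + t*(10*w - 20) - 180*w + 36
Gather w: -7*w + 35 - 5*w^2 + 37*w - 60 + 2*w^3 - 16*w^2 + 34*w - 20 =2*w^3 - 21*w^2 + 64*w - 45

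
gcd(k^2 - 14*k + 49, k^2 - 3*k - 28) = k - 7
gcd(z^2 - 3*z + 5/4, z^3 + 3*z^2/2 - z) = z - 1/2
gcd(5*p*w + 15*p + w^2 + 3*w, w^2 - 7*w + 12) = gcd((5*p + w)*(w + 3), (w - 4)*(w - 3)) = 1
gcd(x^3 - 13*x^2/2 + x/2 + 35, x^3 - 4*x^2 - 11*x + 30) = x - 5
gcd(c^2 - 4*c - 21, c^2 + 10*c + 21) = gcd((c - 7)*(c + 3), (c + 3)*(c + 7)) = c + 3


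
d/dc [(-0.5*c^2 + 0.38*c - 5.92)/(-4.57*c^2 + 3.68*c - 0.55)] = (-0.103400000000001*c^2 - 53.5588*c + 21.5766)/(20.8849*c^4 - 33.6352*c^3 + 18.5694*c^2 - 4.048*c + 0.3025)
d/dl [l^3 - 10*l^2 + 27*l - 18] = 3*l^2 - 20*l + 27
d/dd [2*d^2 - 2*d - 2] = 4*d - 2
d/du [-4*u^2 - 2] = -8*u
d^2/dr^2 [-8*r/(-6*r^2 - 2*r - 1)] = 32*(2*r*(6*r + 1)^2 - (9*r + 1)*(6*r^2 + 2*r + 1))/(6*r^2 + 2*r + 1)^3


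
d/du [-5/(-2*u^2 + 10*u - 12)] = 5*(5 - 2*u)/(2*(u^2 - 5*u + 6)^2)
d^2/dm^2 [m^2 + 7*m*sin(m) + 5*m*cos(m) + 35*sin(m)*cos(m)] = -7*m*sin(m) - 5*m*cos(m) - 10*sin(m) - 70*sin(2*m) + 14*cos(m) + 2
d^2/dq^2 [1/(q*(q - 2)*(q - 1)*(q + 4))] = 2*(10*q^6 + 15*q^5 - 84*q^4 - 64*q^3 + 324*q^2 - 240*q + 64)/(q^3*(q^9 + 3*q^8 - 27*q^7 - 35*q^6 + 318*q^5 - 156*q^4 - 1288*q^3 + 2592*q^2 - 1920*q + 512))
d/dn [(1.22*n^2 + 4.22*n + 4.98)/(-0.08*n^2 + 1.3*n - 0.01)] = (1.9236*n^2 + 0.7724*n - 6.5162)/(0.0064*n^4 - 0.208*n^3 + 1.6916*n^2 - 0.026*n + 0.0001)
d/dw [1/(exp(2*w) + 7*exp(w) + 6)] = (-2*exp(w) - 7)*exp(w)/(exp(2*w) + 7*exp(w) + 6)^2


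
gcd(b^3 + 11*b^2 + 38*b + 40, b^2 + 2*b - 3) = 1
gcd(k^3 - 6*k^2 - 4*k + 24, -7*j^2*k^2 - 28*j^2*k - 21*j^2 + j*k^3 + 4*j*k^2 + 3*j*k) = 1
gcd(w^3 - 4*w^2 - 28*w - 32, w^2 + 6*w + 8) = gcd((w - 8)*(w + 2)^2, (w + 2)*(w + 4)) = w + 2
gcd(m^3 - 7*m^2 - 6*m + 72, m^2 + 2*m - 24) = m - 4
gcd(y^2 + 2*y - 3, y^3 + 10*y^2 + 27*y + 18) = y + 3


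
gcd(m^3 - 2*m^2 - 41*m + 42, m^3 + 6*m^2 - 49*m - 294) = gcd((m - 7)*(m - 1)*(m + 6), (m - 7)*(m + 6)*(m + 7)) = m^2 - m - 42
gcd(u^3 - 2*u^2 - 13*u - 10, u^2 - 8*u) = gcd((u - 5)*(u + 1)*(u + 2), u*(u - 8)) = 1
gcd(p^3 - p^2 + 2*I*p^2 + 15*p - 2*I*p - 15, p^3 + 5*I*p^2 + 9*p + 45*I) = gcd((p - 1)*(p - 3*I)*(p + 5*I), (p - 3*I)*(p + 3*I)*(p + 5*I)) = p^2 + 2*I*p + 15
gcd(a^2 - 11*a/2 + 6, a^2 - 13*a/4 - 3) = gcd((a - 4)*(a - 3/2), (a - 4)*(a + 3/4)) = a - 4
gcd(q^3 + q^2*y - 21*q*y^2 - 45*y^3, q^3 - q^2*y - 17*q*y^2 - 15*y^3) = -q^2 + 2*q*y + 15*y^2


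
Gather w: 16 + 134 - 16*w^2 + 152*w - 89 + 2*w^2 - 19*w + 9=-14*w^2 + 133*w + 70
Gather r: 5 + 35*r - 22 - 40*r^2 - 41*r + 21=-40*r^2 - 6*r + 4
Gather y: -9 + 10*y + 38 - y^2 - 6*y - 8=-y^2 + 4*y + 21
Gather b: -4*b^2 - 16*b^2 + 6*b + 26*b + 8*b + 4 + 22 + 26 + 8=-20*b^2 + 40*b + 60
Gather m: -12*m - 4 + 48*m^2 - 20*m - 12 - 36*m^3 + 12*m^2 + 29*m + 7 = -36*m^3 + 60*m^2 - 3*m - 9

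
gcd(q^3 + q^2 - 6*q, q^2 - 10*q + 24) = 1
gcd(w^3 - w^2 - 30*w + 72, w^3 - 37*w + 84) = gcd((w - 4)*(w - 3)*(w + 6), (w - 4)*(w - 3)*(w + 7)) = w^2 - 7*w + 12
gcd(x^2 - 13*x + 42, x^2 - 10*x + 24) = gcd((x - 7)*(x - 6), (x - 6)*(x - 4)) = x - 6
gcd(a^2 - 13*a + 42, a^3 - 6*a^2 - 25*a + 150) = a - 6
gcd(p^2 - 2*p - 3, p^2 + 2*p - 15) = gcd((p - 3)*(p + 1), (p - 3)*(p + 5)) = p - 3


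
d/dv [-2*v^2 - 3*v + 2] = -4*v - 3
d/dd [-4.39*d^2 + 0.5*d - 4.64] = 0.5 - 8.78*d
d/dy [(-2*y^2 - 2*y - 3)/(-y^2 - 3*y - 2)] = (4*y^2 + 2*y - 5)/(y^4 + 6*y^3 + 13*y^2 + 12*y + 4)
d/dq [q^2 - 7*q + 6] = 2*q - 7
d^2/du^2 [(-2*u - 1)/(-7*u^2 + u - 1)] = 2*((2*u + 1)*(14*u - 1)^2 - (42*u + 5)*(7*u^2 - u + 1))/(7*u^2 - u + 1)^3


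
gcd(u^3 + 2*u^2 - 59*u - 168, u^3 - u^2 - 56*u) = u^2 - u - 56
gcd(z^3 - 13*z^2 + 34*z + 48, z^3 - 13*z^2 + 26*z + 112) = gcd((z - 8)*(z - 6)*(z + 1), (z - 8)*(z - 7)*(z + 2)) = z - 8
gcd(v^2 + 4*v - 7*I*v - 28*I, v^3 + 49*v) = v - 7*I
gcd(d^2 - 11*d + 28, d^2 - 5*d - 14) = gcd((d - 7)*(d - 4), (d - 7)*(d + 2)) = d - 7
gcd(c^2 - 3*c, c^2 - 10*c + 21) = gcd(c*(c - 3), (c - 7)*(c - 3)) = c - 3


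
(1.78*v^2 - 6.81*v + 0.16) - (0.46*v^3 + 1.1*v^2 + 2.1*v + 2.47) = -0.46*v^3 + 0.68*v^2 - 8.91*v - 2.31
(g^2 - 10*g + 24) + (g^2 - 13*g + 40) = 2*g^2 - 23*g + 64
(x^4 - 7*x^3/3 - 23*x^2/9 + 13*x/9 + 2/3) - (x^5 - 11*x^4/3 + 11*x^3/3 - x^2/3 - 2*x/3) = -x^5 + 14*x^4/3 - 6*x^3 - 20*x^2/9 + 19*x/9 + 2/3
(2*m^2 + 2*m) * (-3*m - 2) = -6*m^3 - 10*m^2 - 4*m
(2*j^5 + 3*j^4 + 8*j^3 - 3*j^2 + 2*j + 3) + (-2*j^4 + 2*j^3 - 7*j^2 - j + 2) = 2*j^5 + j^4 + 10*j^3 - 10*j^2 + j + 5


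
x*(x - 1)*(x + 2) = x^3 + x^2 - 2*x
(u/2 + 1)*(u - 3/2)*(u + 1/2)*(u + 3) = u^4/2 + 2*u^3 + u^2/8 - 39*u/8 - 9/4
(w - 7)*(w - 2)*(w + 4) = w^3 - 5*w^2 - 22*w + 56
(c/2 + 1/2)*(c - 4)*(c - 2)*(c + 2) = c^4/2 - 3*c^3/2 - 4*c^2 + 6*c + 8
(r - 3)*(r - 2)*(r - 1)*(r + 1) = r^4 - 5*r^3 + 5*r^2 + 5*r - 6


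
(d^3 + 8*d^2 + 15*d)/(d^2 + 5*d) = d + 3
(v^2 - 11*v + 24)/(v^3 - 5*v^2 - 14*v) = (-v^2 + 11*v - 24)/(v*(-v^2 + 5*v + 14))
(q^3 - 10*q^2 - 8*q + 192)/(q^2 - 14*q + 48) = q + 4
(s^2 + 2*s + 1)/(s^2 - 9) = (s^2 + 2*s + 1)/(s^2 - 9)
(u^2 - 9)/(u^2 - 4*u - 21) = (u - 3)/(u - 7)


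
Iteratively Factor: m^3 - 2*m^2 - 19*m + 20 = (m - 1)*(m^2 - m - 20) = (m - 5)*(m - 1)*(m + 4)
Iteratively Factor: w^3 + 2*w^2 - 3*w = (w + 3)*(w^2 - w) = w*(w + 3)*(w - 1)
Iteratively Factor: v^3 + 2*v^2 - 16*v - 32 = (v + 4)*(v^2 - 2*v - 8) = (v + 2)*(v + 4)*(v - 4)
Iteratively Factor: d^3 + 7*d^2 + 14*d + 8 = (d + 1)*(d^2 + 6*d + 8) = (d + 1)*(d + 4)*(d + 2)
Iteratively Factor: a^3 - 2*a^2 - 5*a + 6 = (a - 1)*(a^2 - a - 6) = (a - 3)*(a - 1)*(a + 2)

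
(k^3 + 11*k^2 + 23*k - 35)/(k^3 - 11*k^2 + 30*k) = (k^3 + 11*k^2 + 23*k - 35)/(k*(k^2 - 11*k + 30))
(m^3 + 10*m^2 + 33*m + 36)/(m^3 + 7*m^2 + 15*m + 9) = (m + 4)/(m + 1)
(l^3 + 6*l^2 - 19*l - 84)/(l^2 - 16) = (l^2 + 10*l + 21)/(l + 4)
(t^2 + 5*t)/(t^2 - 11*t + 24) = t*(t + 5)/(t^2 - 11*t + 24)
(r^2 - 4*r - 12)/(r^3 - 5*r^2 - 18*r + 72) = (r + 2)/(r^2 + r - 12)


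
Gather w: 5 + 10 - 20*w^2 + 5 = 20 - 20*w^2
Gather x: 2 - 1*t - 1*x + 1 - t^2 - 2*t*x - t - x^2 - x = -t^2 - 2*t - x^2 + x*(-2*t - 2) + 3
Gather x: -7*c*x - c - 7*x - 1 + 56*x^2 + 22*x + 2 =-c + 56*x^2 + x*(15 - 7*c) + 1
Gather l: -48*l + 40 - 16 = 24 - 48*l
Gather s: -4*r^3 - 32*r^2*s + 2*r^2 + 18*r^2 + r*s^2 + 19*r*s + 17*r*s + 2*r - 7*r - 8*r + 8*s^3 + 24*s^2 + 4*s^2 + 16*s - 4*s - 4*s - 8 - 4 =-4*r^3 + 20*r^2 - 13*r + 8*s^3 + s^2*(r + 28) + s*(-32*r^2 + 36*r + 8) - 12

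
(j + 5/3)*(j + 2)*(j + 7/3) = j^3 + 6*j^2 + 107*j/9 + 70/9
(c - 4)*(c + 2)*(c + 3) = c^3 + c^2 - 14*c - 24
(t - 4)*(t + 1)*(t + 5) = t^3 + 2*t^2 - 19*t - 20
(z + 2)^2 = z^2 + 4*z + 4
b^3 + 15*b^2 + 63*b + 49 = (b + 1)*(b + 7)^2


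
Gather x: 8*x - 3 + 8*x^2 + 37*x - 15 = 8*x^2 + 45*x - 18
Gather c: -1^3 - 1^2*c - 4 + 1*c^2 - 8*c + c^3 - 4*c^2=c^3 - 3*c^2 - 9*c - 5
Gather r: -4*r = -4*r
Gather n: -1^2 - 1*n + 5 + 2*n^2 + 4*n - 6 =2*n^2 + 3*n - 2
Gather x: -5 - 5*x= -5*x - 5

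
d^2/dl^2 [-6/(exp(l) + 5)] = 6*(5 - exp(l))*exp(l)/(exp(l) + 5)^3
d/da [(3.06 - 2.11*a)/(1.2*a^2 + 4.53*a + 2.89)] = (2.532*a^2 - 7.344*a - 19.9597)/(1.44*a^4 + 10.872*a^3 + 27.4569*a^2 + 26.1834*a + 8.3521)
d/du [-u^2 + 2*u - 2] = 2 - 2*u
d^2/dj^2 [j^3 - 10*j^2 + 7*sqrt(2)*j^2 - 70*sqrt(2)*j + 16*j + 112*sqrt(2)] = 6*j - 20 + 14*sqrt(2)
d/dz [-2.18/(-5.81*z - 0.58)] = -12.6658/(5.81*z + 0.58)^2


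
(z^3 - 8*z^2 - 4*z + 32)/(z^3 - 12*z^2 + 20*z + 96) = (z - 2)/(z - 6)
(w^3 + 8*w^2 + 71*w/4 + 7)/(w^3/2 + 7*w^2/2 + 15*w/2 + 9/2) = (4*w^3 + 32*w^2 + 71*w + 28)/(2*(w^3 + 7*w^2 + 15*w + 9))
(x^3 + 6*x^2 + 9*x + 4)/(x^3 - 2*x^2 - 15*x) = (x^3 + 6*x^2 + 9*x + 4)/(x*(x^2 - 2*x - 15))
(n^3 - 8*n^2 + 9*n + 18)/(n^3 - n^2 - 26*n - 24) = (n - 3)/(n + 4)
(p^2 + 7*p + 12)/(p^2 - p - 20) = (p + 3)/(p - 5)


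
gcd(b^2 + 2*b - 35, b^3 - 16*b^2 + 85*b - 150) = b - 5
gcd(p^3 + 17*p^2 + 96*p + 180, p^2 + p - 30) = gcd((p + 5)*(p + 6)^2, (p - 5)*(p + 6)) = p + 6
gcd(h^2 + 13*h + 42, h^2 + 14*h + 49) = h + 7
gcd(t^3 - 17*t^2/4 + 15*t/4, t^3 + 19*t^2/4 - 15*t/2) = t^2 - 5*t/4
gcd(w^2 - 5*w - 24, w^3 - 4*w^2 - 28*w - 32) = w - 8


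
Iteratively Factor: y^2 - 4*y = (y)*(y - 4)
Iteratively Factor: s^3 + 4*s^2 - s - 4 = (s + 4)*(s^2 - 1) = (s + 1)*(s + 4)*(s - 1)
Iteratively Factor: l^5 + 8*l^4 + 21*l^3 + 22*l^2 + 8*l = (l)*(l^4 + 8*l^3 + 21*l^2 + 22*l + 8) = l*(l + 1)*(l^3 + 7*l^2 + 14*l + 8) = l*(l + 1)*(l + 2)*(l^2 + 5*l + 4) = l*(l + 1)^2*(l + 2)*(l + 4)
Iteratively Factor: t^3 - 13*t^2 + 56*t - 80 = (t - 5)*(t^2 - 8*t + 16) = (t - 5)*(t - 4)*(t - 4)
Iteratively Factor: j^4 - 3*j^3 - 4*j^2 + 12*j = (j - 3)*(j^3 - 4*j) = (j - 3)*(j - 2)*(j^2 + 2*j) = j*(j - 3)*(j - 2)*(j + 2)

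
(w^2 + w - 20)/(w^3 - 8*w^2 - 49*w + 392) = (w^2 + w - 20)/(w^3 - 8*w^2 - 49*w + 392)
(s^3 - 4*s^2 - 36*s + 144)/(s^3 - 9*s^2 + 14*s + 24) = (s + 6)/(s + 1)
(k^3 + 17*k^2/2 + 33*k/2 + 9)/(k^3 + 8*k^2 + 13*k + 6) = (k + 3/2)/(k + 1)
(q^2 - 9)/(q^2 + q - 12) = (q + 3)/(q + 4)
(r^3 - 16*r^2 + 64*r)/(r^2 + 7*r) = (r^2 - 16*r + 64)/(r + 7)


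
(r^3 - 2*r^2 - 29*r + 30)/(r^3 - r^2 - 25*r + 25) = (r - 6)/(r - 5)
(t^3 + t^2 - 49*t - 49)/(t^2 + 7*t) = t - 6 - 7/t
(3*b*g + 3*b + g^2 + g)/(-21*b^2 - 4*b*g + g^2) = (-g - 1)/(7*b - g)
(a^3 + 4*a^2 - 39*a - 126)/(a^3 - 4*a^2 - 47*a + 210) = (a + 3)/(a - 5)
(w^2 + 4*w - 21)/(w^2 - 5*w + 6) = (w + 7)/(w - 2)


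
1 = 1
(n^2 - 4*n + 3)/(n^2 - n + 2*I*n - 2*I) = (n - 3)/(n + 2*I)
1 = 1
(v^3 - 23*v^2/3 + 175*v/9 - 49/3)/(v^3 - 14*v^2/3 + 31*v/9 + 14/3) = (3*v - 7)/(3*v + 2)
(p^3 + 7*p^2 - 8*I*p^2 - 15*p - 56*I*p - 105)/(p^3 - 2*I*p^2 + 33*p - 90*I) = (p + 7)/(p + 6*I)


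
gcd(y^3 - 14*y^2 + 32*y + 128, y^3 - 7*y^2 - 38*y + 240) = y - 8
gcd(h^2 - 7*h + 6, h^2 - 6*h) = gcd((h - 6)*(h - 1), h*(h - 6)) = h - 6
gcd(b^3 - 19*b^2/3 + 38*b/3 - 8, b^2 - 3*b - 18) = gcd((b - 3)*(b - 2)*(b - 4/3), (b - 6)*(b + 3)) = 1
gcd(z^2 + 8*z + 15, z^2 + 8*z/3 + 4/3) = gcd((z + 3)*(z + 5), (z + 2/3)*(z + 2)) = 1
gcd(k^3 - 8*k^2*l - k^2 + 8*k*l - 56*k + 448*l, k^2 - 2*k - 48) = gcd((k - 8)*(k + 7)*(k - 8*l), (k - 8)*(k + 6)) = k - 8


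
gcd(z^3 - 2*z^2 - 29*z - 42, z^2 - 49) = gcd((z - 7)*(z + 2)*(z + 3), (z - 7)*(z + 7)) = z - 7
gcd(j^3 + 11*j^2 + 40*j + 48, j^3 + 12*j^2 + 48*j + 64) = j^2 + 8*j + 16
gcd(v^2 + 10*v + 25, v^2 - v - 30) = v + 5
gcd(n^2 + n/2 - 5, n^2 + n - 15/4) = n + 5/2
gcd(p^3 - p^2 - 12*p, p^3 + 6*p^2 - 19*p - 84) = p^2 - p - 12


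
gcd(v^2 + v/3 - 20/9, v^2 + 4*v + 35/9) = v + 5/3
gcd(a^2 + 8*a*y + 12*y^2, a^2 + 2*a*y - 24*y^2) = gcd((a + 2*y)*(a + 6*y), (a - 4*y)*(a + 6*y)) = a + 6*y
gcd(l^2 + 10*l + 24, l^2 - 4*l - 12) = 1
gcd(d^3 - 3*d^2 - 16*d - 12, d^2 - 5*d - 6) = d^2 - 5*d - 6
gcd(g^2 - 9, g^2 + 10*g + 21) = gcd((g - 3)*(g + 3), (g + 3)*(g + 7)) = g + 3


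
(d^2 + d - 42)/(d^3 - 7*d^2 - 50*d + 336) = 1/(d - 8)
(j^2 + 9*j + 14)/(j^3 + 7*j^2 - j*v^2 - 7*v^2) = (-j - 2)/(-j^2 + v^2)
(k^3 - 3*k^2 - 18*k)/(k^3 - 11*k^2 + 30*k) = (k + 3)/(k - 5)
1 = 1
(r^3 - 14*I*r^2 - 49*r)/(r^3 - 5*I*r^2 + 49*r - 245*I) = r*(r - 7*I)/(r^2 + 2*I*r + 35)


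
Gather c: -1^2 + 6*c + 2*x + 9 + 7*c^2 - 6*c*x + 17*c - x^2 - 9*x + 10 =7*c^2 + c*(23 - 6*x) - x^2 - 7*x + 18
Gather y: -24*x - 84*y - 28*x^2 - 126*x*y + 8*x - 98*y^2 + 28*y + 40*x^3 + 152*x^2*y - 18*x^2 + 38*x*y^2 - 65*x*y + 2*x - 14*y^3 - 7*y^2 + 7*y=40*x^3 - 46*x^2 - 14*x - 14*y^3 + y^2*(38*x - 105) + y*(152*x^2 - 191*x - 49)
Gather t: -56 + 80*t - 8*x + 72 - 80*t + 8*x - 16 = 0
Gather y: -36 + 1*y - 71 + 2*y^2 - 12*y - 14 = 2*y^2 - 11*y - 121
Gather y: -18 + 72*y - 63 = 72*y - 81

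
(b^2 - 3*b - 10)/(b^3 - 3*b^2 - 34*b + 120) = (b + 2)/(b^2 + 2*b - 24)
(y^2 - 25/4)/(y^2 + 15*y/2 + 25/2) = (y - 5/2)/(y + 5)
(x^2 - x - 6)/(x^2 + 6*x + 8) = (x - 3)/(x + 4)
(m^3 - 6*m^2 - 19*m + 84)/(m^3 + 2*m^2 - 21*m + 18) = (m^2 - 3*m - 28)/(m^2 + 5*m - 6)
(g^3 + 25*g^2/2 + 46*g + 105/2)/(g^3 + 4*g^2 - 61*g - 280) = (2*g^2 + 11*g + 15)/(2*(g^2 - 3*g - 40))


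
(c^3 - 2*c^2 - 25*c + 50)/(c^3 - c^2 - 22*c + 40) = (c - 5)/(c - 4)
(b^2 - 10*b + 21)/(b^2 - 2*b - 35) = (b - 3)/(b + 5)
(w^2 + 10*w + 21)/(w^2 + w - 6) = (w + 7)/(w - 2)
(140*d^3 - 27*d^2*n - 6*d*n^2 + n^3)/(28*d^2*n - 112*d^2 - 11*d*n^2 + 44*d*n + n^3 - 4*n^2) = (5*d + n)/(n - 4)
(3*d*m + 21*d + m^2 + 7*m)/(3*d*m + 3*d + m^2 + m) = (m + 7)/(m + 1)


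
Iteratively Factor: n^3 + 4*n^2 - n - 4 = (n + 4)*(n^2 - 1) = (n - 1)*(n + 4)*(n + 1)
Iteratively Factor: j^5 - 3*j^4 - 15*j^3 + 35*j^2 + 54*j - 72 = (j + 3)*(j^4 - 6*j^3 + 3*j^2 + 26*j - 24) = (j - 1)*(j + 3)*(j^3 - 5*j^2 - 2*j + 24) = (j - 1)*(j + 2)*(j + 3)*(j^2 - 7*j + 12) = (j - 4)*(j - 1)*(j + 2)*(j + 3)*(j - 3)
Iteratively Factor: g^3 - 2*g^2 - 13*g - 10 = (g + 1)*(g^2 - 3*g - 10) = (g - 5)*(g + 1)*(g + 2)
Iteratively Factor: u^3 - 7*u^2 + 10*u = (u - 2)*(u^2 - 5*u) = u*(u - 2)*(u - 5)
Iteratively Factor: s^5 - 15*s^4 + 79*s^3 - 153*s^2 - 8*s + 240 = (s - 5)*(s^4 - 10*s^3 + 29*s^2 - 8*s - 48) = (s - 5)*(s - 3)*(s^3 - 7*s^2 + 8*s + 16) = (s - 5)*(s - 4)*(s - 3)*(s^2 - 3*s - 4) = (s - 5)*(s - 4)^2*(s - 3)*(s + 1)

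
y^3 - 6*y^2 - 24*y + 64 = (y - 8)*(y - 2)*(y + 4)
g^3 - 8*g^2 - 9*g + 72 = (g - 8)*(g - 3)*(g + 3)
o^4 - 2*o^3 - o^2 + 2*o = o*(o - 2)*(o - 1)*(o + 1)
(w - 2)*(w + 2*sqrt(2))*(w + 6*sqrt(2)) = w^3 - 2*w^2 + 8*sqrt(2)*w^2 - 16*sqrt(2)*w + 24*w - 48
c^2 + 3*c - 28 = (c - 4)*(c + 7)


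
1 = 1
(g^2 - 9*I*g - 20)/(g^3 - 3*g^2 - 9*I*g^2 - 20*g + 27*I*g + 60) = 1/(g - 3)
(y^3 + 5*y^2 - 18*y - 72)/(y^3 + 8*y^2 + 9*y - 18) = (y - 4)/(y - 1)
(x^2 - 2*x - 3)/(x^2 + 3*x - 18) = (x + 1)/(x + 6)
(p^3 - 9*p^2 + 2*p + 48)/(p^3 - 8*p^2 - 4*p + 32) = (p - 3)/(p - 2)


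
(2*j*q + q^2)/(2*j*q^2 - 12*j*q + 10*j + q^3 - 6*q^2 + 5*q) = q/(q^2 - 6*q + 5)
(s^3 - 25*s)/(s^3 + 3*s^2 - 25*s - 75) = s/(s + 3)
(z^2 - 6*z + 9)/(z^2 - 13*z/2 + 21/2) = 2*(z - 3)/(2*z - 7)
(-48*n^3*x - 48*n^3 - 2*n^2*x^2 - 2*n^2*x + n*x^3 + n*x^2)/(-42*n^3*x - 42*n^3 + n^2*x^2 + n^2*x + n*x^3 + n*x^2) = (-48*n^2 - 2*n*x + x^2)/(-42*n^2 + n*x + x^2)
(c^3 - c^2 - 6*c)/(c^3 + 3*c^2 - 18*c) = (c + 2)/(c + 6)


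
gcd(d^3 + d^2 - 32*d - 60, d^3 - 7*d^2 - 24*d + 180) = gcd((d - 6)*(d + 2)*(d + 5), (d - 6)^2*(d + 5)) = d^2 - d - 30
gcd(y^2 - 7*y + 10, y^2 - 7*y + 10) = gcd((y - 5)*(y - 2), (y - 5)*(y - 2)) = y^2 - 7*y + 10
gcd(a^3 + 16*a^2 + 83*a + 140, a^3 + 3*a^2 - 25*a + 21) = a + 7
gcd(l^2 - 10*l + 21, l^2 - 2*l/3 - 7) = l - 3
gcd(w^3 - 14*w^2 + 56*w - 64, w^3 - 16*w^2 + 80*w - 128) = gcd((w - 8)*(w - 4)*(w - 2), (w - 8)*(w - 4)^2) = w^2 - 12*w + 32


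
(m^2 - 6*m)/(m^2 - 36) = m/(m + 6)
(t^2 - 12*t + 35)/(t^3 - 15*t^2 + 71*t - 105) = 1/(t - 3)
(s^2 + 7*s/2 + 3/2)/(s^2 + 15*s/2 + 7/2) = (s + 3)/(s + 7)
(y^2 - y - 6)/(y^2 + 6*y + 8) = (y - 3)/(y + 4)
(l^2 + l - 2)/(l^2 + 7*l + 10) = (l - 1)/(l + 5)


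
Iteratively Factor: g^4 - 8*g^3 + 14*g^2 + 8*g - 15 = (g - 3)*(g^3 - 5*g^2 - g + 5) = (g - 5)*(g - 3)*(g^2 - 1) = (g - 5)*(g - 3)*(g + 1)*(g - 1)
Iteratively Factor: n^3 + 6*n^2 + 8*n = (n)*(n^2 + 6*n + 8) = n*(n + 2)*(n + 4)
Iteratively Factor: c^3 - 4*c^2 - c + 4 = (c + 1)*(c^2 - 5*c + 4) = (c - 4)*(c + 1)*(c - 1)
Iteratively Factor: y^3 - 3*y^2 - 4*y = (y)*(y^2 - 3*y - 4) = y*(y + 1)*(y - 4)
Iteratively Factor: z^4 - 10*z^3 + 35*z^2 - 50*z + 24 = (z - 3)*(z^3 - 7*z^2 + 14*z - 8) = (z - 3)*(z - 1)*(z^2 - 6*z + 8) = (z - 4)*(z - 3)*(z - 1)*(z - 2)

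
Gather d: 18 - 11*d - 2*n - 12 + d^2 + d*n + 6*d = d^2 + d*(n - 5) - 2*n + 6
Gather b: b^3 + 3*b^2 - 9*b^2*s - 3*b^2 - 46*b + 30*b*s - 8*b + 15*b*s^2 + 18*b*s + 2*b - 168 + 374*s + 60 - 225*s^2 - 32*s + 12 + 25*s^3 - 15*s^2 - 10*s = b^3 - 9*b^2*s + b*(15*s^2 + 48*s - 52) + 25*s^3 - 240*s^2 + 332*s - 96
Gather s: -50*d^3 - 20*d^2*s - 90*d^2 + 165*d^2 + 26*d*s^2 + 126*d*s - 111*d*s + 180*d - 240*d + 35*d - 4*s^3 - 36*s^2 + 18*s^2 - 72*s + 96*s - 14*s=-50*d^3 + 75*d^2 - 25*d - 4*s^3 + s^2*(26*d - 18) + s*(-20*d^2 + 15*d + 10)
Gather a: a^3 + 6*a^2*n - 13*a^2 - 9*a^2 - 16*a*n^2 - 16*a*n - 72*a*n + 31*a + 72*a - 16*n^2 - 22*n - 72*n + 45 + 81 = a^3 + a^2*(6*n - 22) + a*(-16*n^2 - 88*n + 103) - 16*n^2 - 94*n + 126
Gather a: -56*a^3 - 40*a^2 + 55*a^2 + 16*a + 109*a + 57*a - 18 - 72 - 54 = -56*a^3 + 15*a^2 + 182*a - 144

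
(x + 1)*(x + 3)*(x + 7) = x^3 + 11*x^2 + 31*x + 21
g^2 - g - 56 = (g - 8)*(g + 7)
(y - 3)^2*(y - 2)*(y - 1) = y^4 - 9*y^3 + 29*y^2 - 39*y + 18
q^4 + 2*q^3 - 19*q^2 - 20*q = q*(q - 4)*(q + 1)*(q + 5)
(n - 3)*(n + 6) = n^2 + 3*n - 18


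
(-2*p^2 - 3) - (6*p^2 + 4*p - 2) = -8*p^2 - 4*p - 1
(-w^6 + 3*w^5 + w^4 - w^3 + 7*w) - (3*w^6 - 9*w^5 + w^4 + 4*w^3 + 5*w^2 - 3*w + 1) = -4*w^6 + 12*w^5 - 5*w^3 - 5*w^2 + 10*w - 1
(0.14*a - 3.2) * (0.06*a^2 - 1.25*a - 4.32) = 0.0084*a^3 - 0.367*a^2 + 3.3952*a + 13.824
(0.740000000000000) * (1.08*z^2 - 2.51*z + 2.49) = 0.7992*z^2 - 1.8574*z + 1.8426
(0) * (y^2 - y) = 0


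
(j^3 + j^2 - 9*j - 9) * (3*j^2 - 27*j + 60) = 3*j^5 - 24*j^4 + 6*j^3 + 276*j^2 - 297*j - 540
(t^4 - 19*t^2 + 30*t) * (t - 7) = t^5 - 7*t^4 - 19*t^3 + 163*t^2 - 210*t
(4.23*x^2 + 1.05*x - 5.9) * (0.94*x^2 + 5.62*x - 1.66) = 3.9762*x^4 + 24.7596*x^3 - 6.6668*x^2 - 34.901*x + 9.794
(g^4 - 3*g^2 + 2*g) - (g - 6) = g^4 - 3*g^2 + g + 6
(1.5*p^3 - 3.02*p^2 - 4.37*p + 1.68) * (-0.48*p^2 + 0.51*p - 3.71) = -0.72*p^5 + 2.2146*p^4 - 5.0076*p^3 + 8.1691*p^2 + 17.0695*p - 6.2328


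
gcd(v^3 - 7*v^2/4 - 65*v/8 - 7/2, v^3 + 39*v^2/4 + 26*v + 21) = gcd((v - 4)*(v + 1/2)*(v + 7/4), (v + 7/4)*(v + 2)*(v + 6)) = v + 7/4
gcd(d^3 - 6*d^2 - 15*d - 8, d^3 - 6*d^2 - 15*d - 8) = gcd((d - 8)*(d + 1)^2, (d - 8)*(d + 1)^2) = d^3 - 6*d^2 - 15*d - 8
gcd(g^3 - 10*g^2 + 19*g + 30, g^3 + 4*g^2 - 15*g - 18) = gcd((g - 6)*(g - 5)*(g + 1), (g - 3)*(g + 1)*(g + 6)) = g + 1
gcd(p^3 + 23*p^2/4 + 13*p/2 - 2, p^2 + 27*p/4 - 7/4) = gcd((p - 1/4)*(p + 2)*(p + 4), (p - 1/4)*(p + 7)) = p - 1/4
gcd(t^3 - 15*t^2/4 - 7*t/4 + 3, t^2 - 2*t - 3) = t + 1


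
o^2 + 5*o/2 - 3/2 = (o - 1/2)*(o + 3)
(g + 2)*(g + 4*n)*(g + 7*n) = g^3 + 11*g^2*n + 2*g^2 + 28*g*n^2 + 22*g*n + 56*n^2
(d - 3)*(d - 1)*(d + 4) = d^3 - 13*d + 12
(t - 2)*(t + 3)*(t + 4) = t^3 + 5*t^2 - 2*t - 24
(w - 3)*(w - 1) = w^2 - 4*w + 3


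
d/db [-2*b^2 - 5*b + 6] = -4*b - 5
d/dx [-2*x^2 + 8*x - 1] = 8 - 4*x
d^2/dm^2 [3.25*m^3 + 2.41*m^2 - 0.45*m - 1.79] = 19.5*m + 4.82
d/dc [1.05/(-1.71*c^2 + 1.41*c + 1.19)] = (3.591*c - 1.4805)/(-1.71*c^2 + 1.41*c + 1.19)^2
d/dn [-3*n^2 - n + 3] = -6*n - 1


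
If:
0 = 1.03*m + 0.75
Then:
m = -0.73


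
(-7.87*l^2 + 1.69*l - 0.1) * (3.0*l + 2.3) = -23.61*l^3 - 13.031*l^2 + 3.587*l - 0.23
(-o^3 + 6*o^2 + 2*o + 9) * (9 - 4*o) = 4*o^4 - 33*o^3 + 46*o^2 - 18*o + 81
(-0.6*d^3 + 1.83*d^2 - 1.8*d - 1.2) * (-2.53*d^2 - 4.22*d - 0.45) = 1.518*d^5 - 2.0979*d^4 - 2.8986*d^3 + 9.8085*d^2 + 5.874*d + 0.54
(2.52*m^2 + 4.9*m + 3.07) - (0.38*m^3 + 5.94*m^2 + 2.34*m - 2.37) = -0.38*m^3 - 3.42*m^2 + 2.56*m + 5.44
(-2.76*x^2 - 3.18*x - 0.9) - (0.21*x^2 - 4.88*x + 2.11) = -2.97*x^2 + 1.7*x - 3.01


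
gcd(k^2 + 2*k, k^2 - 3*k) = k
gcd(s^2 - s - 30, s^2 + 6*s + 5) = s + 5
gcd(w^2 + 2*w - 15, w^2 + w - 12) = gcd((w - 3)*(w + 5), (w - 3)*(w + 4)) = w - 3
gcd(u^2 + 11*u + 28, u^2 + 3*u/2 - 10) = u + 4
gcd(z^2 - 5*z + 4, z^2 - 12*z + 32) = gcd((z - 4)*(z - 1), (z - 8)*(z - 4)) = z - 4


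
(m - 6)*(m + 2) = m^2 - 4*m - 12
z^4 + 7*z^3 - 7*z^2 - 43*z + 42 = (z - 2)*(z - 1)*(z + 3)*(z + 7)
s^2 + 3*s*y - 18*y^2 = (s - 3*y)*(s + 6*y)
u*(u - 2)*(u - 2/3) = u^3 - 8*u^2/3 + 4*u/3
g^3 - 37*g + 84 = (g - 4)*(g - 3)*(g + 7)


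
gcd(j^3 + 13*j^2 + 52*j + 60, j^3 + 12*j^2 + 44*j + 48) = j^2 + 8*j + 12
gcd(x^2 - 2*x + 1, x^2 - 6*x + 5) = x - 1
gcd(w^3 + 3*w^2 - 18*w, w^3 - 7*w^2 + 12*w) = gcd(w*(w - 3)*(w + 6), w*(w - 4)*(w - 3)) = w^2 - 3*w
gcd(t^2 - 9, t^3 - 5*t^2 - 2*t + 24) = t - 3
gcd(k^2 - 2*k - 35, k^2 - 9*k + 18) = 1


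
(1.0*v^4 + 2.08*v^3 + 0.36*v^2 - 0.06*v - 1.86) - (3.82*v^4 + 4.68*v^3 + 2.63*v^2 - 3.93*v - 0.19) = -2.82*v^4 - 2.6*v^3 - 2.27*v^2 + 3.87*v - 1.67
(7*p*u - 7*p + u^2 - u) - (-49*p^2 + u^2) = 49*p^2 + 7*p*u - 7*p - u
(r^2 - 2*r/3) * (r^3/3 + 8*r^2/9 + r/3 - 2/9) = r^5/3 + 2*r^4/3 - 7*r^3/27 - 4*r^2/9 + 4*r/27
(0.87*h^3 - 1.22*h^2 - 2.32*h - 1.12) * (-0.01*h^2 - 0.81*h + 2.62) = -0.0087*h^5 - 0.6925*h^4 + 3.2908*h^3 - 1.306*h^2 - 5.1712*h - 2.9344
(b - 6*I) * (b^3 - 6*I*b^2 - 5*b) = b^4 - 12*I*b^3 - 41*b^2 + 30*I*b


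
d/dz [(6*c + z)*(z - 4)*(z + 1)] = 12*c*z - 18*c + 3*z^2 - 6*z - 4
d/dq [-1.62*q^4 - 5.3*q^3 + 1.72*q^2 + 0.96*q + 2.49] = -6.48*q^3 - 15.9*q^2 + 3.44*q + 0.96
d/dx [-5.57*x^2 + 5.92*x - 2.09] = 5.92 - 11.14*x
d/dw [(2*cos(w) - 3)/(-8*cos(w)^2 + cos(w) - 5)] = (16*sin(w)^2 + 48*cos(w) - 9)*sin(w)/(8*sin(w)^2 + cos(w) - 13)^2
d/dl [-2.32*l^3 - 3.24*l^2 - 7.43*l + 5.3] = -6.96*l^2 - 6.48*l - 7.43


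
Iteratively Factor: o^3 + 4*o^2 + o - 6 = (o + 2)*(o^2 + 2*o - 3) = (o + 2)*(o + 3)*(o - 1)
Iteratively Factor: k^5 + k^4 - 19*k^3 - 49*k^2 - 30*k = (k + 2)*(k^4 - k^3 - 17*k^2 - 15*k) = (k + 2)*(k + 3)*(k^3 - 4*k^2 - 5*k) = (k - 5)*(k + 2)*(k + 3)*(k^2 + k) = (k - 5)*(k + 1)*(k + 2)*(k + 3)*(k)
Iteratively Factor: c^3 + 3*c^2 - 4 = (c + 2)*(c^2 + c - 2) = (c - 1)*(c + 2)*(c + 2)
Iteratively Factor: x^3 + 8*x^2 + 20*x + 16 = (x + 2)*(x^2 + 6*x + 8) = (x + 2)^2*(x + 4)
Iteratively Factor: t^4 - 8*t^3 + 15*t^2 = (t)*(t^3 - 8*t^2 + 15*t) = t*(t - 5)*(t^2 - 3*t) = t*(t - 5)*(t - 3)*(t)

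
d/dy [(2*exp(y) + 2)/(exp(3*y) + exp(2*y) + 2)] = 2*(-(exp(y) + 1)*(3*exp(y) + 2)*exp(y) + exp(3*y) + exp(2*y) + 2)*exp(y)/(exp(3*y) + exp(2*y) + 2)^2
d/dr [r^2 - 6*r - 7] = 2*r - 6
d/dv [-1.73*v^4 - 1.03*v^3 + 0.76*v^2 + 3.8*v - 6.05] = -6.92*v^3 - 3.09*v^2 + 1.52*v + 3.8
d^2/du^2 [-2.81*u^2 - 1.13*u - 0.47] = -5.62000000000000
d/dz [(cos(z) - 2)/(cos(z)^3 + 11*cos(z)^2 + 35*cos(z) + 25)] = (-5*cos(z) + cos(2*z) - 18)*sin(z)/((cos(z) + 1)^2*(cos(z) + 5)^3)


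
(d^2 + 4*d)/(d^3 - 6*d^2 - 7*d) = (d + 4)/(d^2 - 6*d - 7)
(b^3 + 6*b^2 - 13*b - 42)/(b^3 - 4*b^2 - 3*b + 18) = (b + 7)/(b - 3)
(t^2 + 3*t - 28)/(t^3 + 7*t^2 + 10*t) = (t^2 + 3*t - 28)/(t*(t^2 + 7*t + 10))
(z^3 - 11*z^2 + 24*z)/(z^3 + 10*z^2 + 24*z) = (z^2 - 11*z + 24)/(z^2 + 10*z + 24)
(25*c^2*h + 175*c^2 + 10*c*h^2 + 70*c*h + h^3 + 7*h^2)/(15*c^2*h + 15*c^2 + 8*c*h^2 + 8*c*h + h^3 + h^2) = (5*c*h + 35*c + h^2 + 7*h)/(3*c*h + 3*c + h^2 + h)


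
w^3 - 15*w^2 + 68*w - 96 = (w - 8)*(w - 4)*(w - 3)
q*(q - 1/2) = q^2 - q/2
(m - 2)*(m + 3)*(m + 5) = m^3 + 6*m^2 - m - 30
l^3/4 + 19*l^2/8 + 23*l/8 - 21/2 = (l/4 + 1)*(l - 3/2)*(l + 7)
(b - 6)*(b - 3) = b^2 - 9*b + 18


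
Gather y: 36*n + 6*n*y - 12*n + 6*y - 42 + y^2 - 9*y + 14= 24*n + y^2 + y*(6*n - 3) - 28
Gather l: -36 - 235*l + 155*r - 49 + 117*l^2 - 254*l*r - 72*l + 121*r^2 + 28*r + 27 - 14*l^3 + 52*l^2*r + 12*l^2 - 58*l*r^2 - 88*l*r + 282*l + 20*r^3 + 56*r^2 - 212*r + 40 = -14*l^3 + l^2*(52*r + 129) + l*(-58*r^2 - 342*r - 25) + 20*r^3 + 177*r^2 - 29*r - 18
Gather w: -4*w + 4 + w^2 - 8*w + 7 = w^2 - 12*w + 11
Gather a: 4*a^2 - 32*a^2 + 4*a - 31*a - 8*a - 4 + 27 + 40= -28*a^2 - 35*a + 63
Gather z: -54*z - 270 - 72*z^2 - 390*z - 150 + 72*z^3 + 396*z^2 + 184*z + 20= 72*z^3 + 324*z^2 - 260*z - 400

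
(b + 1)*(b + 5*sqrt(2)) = b^2 + b + 5*sqrt(2)*b + 5*sqrt(2)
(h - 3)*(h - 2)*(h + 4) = h^3 - h^2 - 14*h + 24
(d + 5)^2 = d^2 + 10*d + 25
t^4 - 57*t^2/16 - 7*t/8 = t*(t - 2)*(t + 1/4)*(t + 7/4)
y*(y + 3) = y^2 + 3*y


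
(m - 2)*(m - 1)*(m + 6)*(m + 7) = m^4 + 10*m^3 + 5*m^2 - 100*m + 84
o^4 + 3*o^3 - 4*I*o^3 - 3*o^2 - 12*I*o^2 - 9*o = o*(o + 3)*(o - 3*I)*(o - I)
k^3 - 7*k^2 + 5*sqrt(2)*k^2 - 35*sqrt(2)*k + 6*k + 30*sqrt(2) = (k - 6)*(k - 1)*(k + 5*sqrt(2))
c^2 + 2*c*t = c*(c + 2*t)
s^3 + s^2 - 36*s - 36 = (s - 6)*(s + 1)*(s + 6)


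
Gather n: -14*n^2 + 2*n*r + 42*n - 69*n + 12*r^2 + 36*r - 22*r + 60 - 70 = -14*n^2 + n*(2*r - 27) + 12*r^2 + 14*r - 10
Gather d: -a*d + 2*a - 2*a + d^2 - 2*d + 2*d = -a*d + d^2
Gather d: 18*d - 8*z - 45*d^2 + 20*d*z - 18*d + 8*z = -45*d^2 + 20*d*z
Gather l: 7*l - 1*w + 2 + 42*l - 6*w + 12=49*l - 7*w + 14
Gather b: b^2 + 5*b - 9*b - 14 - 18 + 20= b^2 - 4*b - 12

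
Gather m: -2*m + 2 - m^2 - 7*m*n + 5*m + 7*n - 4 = -m^2 + m*(3 - 7*n) + 7*n - 2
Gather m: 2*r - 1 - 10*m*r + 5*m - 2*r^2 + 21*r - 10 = m*(5 - 10*r) - 2*r^2 + 23*r - 11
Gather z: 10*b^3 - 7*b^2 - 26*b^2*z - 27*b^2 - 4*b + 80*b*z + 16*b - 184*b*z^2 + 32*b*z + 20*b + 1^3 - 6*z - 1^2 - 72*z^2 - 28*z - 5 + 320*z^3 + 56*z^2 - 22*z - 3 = 10*b^3 - 34*b^2 + 32*b + 320*z^3 + z^2*(-184*b - 16) + z*(-26*b^2 + 112*b - 56) - 8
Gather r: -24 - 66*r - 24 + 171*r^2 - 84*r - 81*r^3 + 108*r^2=-81*r^3 + 279*r^2 - 150*r - 48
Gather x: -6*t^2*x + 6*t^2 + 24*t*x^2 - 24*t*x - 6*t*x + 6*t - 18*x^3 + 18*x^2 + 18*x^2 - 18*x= 6*t^2 + 6*t - 18*x^3 + x^2*(24*t + 36) + x*(-6*t^2 - 30*t - 18)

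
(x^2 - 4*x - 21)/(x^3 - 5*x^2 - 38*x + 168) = (x + 3)/(x^2 + 2*x - 24)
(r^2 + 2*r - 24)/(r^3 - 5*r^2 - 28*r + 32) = (r^2 + 2*r - 24)/(r^3 - 5*r^2 - 28*r + 32)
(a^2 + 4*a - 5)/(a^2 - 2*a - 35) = (a - 1)/(a - 7)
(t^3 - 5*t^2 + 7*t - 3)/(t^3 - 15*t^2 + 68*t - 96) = (t^2 - 2*t + 1)/(t^2 - 12*t + 32)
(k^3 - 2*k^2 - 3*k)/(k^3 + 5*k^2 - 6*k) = (k^2 - 2*k - 3)/(k^2 + 5*k - 6)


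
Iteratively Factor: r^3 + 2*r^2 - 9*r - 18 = (r - 3)*(r^2 + 5*r + 6) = (r - 3)*(r + 2)*(r + 3)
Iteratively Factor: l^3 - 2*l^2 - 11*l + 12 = (l - 1)*(l^2 - l - 12) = (l - 4)*(l - 1)*(l + 3)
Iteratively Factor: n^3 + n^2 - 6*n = (n + 3)*(n^2 - 2*n) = n*(n + 3)*(n - 2)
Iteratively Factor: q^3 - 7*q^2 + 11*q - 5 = (q - 5)*(q^2 - 2*q + 1) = (q - 5)*(q - 1)*(q - 1)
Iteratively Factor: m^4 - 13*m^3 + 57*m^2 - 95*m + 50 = (m - 2)*(m^3 - 11*m^2 + 35*m - 25) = (m - 2)*(m - 1)*(m^2 - 10*m + 25) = (m - 5)*(m - 2)*(m - 1)*(m - 5)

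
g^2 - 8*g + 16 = (g - 4)^2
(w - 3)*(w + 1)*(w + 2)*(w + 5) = w^4 + 5*w^3 - 7*w^2 - 41*w - 30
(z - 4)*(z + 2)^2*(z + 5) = z^4 + 5*z^3 - 12*z^2 - 76*z - 80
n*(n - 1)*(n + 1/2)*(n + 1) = n^4 + n^3/2 - n^2 - n/2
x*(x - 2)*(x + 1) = x^3 - x^2 - 2*x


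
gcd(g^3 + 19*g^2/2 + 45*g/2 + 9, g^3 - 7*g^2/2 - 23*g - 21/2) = g^2 + 7*g/2 + 3/2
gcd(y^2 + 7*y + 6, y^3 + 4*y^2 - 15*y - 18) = y^2 + 7*y + 6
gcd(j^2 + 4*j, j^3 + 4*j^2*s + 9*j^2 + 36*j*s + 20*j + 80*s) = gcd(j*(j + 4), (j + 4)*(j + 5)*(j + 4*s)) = j + 4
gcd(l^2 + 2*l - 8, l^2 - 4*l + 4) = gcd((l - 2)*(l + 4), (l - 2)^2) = l - 2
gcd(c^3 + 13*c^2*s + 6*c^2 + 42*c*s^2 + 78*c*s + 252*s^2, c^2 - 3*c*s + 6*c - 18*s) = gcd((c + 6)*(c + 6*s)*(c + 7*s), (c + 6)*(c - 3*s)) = c + 6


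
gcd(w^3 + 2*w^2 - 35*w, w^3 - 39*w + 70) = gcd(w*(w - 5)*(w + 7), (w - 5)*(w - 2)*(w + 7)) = w^2 + 2*w - 35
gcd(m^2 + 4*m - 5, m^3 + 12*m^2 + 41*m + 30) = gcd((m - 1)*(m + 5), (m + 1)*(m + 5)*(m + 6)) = m + 5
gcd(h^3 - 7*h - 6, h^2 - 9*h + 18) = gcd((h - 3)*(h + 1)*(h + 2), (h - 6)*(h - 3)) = h - 3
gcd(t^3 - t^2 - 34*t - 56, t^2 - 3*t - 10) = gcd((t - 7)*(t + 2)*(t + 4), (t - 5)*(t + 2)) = t + 2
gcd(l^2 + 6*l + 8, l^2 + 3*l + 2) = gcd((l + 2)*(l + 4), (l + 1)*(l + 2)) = l + 2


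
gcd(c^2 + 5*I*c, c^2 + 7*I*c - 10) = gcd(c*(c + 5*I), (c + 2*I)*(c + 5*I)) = c + 5*I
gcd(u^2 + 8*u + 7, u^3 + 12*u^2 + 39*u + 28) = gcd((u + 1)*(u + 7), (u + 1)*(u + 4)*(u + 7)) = u^2 + 8*u + 7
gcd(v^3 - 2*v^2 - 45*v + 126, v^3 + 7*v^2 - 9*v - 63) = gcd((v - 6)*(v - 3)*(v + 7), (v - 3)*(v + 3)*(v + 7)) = v^2 + 4*v - 21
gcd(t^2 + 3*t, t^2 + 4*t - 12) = 1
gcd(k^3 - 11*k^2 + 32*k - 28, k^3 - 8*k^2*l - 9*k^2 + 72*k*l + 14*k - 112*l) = k^2 - 9*k + 14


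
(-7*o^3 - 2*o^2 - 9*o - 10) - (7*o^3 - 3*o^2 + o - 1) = -14*o^3 + o^2 - 10*o - 9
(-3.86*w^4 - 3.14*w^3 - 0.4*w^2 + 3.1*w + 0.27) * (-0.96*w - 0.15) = 3.7056*w^5 + 3.5934*w^4 + 0.855*w^3 - 2.916*w^2 - 0.7242*w - 0.0405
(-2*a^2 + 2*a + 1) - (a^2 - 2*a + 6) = -3*a^2 + 4*a - 5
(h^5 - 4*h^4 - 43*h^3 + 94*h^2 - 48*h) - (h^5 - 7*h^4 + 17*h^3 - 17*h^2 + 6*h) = 3*h^4 - 60*h^3 + 111*h^2 - 54*h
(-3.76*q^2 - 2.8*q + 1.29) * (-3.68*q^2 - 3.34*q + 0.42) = 13.8368*q^4 + 22.8624*q^3 + 3.0256*q^2 - 5.4846*q + 0.5418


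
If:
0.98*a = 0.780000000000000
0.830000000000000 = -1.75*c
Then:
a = 0.80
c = -0.47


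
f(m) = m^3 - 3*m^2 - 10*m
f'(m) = 3*m^2 - 6*m - 10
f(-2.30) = -5.04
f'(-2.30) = 19.67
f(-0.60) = 4.70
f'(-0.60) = -5.32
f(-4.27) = -89.85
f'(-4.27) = 70.32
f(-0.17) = 1.61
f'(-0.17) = -8.89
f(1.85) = -22.44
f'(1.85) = -10.83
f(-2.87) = -19.65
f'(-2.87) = 31.93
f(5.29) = 11.18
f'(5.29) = 42.21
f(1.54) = -18.86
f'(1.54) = -12.13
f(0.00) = 0.00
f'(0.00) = -10.00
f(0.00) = 0.00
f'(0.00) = -10.00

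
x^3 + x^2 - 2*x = x*(x - 1)*(x + 2)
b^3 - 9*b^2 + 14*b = b*(b - 7)*(b - 2)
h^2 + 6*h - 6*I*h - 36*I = (h + 6)*(h - 6*I)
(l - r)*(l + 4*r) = l^2 + 3*l*r - 4*r^2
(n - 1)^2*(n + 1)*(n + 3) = n^4 + 2*n^3 - 4*n^2 - 2*n + 3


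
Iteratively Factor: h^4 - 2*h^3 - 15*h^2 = (h)*(h^3 - 2*h^2 - 15*h) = h*(h + 3)*(h^2 - 5*h) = h*(h - 5)*(h + 3)*(h)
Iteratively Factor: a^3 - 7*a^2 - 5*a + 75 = (a + 3)*(a^2 - 10*a + 25) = (a - 5)*(a + 3)*(a - 5)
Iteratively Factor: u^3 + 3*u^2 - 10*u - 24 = (u + 2)*(u^2 + u - 12) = (u - 3)*(u + 2)*(u + 4)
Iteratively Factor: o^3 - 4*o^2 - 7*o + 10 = (o + 2)*(o^2 - 6*o + 5) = (o - 5)*(o + 2)*(o - 1)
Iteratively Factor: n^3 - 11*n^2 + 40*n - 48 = (n - 4)*(n^2 - 7*n + 12) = (n - 4)*(n - 3)*(n - 4)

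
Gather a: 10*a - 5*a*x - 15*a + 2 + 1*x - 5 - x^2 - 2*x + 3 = a*(-5*x - 5) - x^2 - x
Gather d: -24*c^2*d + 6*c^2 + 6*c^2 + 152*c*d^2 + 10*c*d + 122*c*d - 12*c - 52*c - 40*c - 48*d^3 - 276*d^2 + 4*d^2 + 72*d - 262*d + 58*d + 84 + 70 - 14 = 12*c^2 - 104*c - 48*d^3 + d^2*(152*c - 272) + d*(-24*c^2 + 132*c - 132) + 140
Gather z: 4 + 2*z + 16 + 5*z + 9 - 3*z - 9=4*z + 20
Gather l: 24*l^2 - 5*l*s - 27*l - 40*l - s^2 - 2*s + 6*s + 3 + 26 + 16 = 24*l^2 + l*(-5*s - 67) - s^2 + 4*s + 45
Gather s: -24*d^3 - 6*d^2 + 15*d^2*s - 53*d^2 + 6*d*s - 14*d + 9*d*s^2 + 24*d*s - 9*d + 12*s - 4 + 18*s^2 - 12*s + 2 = -24*d^3 - 59*d^2 - 23*d + s^2*(9*d + 18) + s*(15*d^2 + 30*d) - 2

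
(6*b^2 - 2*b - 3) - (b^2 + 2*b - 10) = 5*b^2 - 4*b + 7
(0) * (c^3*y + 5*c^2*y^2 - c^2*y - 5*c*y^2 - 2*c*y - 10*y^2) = 0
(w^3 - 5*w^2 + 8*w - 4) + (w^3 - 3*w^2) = 2*w^3 - 8*w^2 + 8*w - 4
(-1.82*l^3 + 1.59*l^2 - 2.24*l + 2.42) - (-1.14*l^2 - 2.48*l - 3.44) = -1.82*l^3 + 2.73*l^2 + 0.24*l + 5.86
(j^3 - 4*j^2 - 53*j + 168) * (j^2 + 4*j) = j^5 - 69*j^3 - 44*j^2 + 672*j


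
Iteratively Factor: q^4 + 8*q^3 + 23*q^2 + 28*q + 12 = (q + 3)*(q^3 + 5*q^2 + 8*q + 4) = (q + 2)*(q + 3)*(q^2 + 3*q + 2) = (q + 2)^2*(q + 3)*(q + 1)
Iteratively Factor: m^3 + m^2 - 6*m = (m + 3)*(m^2 - 2*m) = m*(m + 3)*(m - 2)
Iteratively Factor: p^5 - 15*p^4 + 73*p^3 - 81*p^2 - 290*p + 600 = (p - 3)*(p^4 - 12*p^3 + 37*p^2 + 30*p - 200) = (p - 5)*(p - 3)*(p^3 - 7*p^2 + 2*p + 40) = (p - 5)^2*(p - 3)*(p^2 - 2*p - 8) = (p - 5)^2*(p - 3)*(p + 2)*(p - 4)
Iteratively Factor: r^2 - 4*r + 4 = (r - 2)*(r - 2)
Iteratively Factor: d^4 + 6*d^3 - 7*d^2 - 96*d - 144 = (d + 3)*(d^3 + 3*d^2 - 16*d - 48) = (d - 4)*(d + 3)*(d^2 + 7*d + 12) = (d - 4)*(d + 3)*(d + 4)*(d + 3)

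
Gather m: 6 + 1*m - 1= m + 5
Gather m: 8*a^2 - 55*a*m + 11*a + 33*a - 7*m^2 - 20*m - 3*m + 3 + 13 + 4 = 8*a^2 + 44*a - 7*m^2 + m*(-55*a - 23) + 20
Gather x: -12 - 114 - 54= -180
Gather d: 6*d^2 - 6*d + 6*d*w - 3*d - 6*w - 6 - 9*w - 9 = 6*d^2 + d*(6*w - 9) - 15*w - 15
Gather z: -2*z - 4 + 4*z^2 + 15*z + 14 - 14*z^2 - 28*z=-10*z^2 - 15*z + 10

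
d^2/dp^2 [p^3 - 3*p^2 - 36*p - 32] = 6*p - 6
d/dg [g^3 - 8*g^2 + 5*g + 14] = 3*g^2 - 16*g + 5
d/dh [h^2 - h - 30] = 2*h - 1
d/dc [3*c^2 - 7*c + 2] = 6*c - 7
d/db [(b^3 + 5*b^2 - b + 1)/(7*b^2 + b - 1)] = b*(7*b^3 + 2*b^2 + 9*b - 24)/(49*b^4 + 14*b^3 - 13*b^2 - 2*b + 1)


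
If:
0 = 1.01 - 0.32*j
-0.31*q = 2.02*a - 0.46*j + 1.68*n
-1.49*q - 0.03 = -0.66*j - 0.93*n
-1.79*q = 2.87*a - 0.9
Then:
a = -1.31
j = 3.16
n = 1.96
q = 2.60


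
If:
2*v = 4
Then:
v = 2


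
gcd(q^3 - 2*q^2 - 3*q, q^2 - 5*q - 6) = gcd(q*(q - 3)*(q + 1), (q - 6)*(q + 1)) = q + 1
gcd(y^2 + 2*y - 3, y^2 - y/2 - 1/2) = y - 1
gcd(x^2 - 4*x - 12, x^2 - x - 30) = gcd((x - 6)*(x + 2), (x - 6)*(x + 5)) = x - 6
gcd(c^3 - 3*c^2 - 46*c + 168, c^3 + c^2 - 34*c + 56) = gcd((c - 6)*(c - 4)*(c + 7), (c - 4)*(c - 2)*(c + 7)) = c^2 + 3*c - 28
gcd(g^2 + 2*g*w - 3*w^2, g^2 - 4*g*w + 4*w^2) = 1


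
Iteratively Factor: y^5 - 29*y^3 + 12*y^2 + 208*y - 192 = (y - 4)*(y^4 + 4*y^3 - 13*y^2 - 40*y + 48) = (y - 4)*(y + 4)*(y^3 - 13*y + 12) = (y - 4)*(y - 1)*(y + 4)*(y^2 + y - 12) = (y - 4)*(y - 1)*(y + 4)^2*(y - 3)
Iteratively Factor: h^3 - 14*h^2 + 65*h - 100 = (h - 5)*(h^2 - 9*h + 20) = (h - 5)*(h - 4)*(h - 5)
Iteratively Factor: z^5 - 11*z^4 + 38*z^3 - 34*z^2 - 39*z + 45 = (z - 5)*(z^4 - 6*z^3 + 8*z^2 + 6*z - 9) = (z - 5)*(z + 1)*(z^3 - 7*z^2 + 15*z - 9) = (z - 5)*(z - 3)*(z + 1)*(z^2 - 4*z + 3) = (z - 5)*(z - 3)^2*(z + 1)*(z - 1)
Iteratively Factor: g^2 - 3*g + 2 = (g - 1)*(g - 2)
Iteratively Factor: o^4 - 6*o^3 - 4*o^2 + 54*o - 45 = (o + 3)*(o^3 - 9*o^2 + 23*o - 15) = (o - 3)*(o + 3)*(o^2 - 6*o + 5) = (o - 5)*(o - 3)*(o + 3)*(o - 1)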